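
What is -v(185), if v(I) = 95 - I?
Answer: 90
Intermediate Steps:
-v(185) = -(95 - 1*185) = -(95 - 185) = -1*(-90) = 90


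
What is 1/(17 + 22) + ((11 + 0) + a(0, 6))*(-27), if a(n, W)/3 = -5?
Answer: 4213/39 ≈ 108.03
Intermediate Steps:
a(n, W) = -15 (a(n, W) = 3*(-5) = -15)
1/(17 + 22) + ((11 + 0) + a(0, 6))*(-27) = 1/(17 + 22) + ((11 + 0) - 15)*(-27) = 1/39 + (11 - 15)*(-27) = 1/39 - 4*(-27) = 1/39 + 108 = 4213/39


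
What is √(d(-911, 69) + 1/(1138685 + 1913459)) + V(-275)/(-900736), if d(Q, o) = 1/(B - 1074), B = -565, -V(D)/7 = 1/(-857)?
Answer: -7/771930752 + 3*I*√105972510368945/1250616004 ≈ -9.0682e-9 + 0.024694*I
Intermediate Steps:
V(D) = 7/857 (V(D) = -7/(-857) = -7*(-1/857) = 7/857)
d(Q, o) = -1/1639 (d(Q, o) = 1/(-565 - 1074) = 1/(-1639) = -1/1639)
√(d(-911, 69) + 1/(1138685 + 1913459)) + V(-275)/(-900736) = √(-1/1639 + 1/(1138685 + 1913459)) + (7/857)/(-900736) = √(-1/1639 + 1/3052144) + (7/857)*(-1/900736) = √(-1/1639 + 1/3052144) - 7/771930752 = √(-3050505/5002464016) - 7/771930752 = 3*I*√105972510368945/1250616004 - 7/771930752 = -7/771930752 + 3*I*√105972510368945/1250616004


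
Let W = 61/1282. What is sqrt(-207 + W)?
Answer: I*sqrt(340131266)/1282 ≈ 14.386*I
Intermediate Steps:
W = 61/1282 (W = 61*(1/1282) = 61/1282 ≈ 0.047582)
sqrt(-207 + W) = sqrt(-207 + 61/1282) = sqrt(-265313/1282) = I*sqrt(340131266)/1282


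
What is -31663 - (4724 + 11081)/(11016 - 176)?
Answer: -68648545/2168 ≈ -31664.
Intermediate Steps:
-31663 - (4724 + 11081)/(11016 - 176) = -31663 - 15805/10840 = -31663 - 1*3161/2168 = -31663 - 3161/2168 = -68648545/2168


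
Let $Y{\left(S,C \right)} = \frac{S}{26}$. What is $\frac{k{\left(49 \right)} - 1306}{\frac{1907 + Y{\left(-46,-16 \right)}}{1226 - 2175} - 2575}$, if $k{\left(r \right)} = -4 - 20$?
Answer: $\frac{16408210}{31792543} \approx 0.5161$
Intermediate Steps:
$Y{\left(S,C \right)} = \frac{S}{26}$ ($Y{\left(S,C \right)} = S \frac{1}{26} = \frac{S}{26}$)
$k{\left(r \right)} = -24$
$\frac{k{\left(49 \right)} - 1306}{\frac{1907 + Y{\left(-46,-16 \right)}}{1226 - 2175} - 2575} = \frac{-24 - 1306}{\frac{1907 + \frac{1}{26} \left(-46\right)}{1226 - 2175} - 2575} = - \frac{1330}{\frac{1907 - \frac{23}{13}}{-949} - 2575} = - \frac{1330}{\frac{24768}{13} \left(- \frac{1}{949}\right) - 2575} = - \frac{1330}{- \frac{24768}{12337} - 2575} = - \frac{1330}{- \frac{31792543}{12337}} = \left(-1330\right) \left(- \frac{12337}{31792543}\right) = \frac{16408210}{31792543}$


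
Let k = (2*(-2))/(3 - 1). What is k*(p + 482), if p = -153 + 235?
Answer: -1128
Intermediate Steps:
p = 82
k = -2 (k = -4/2 = -4*½ = -2)
k*(p + 482) = -2*(82 + 482) = -2*564 = -1128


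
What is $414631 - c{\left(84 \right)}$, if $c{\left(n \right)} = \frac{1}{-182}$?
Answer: $\frac{75462843}{182} \approx 4.1463 \cdot 10^{5}$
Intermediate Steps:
$c{\left(n \right)} = - \frac{1}{182}$
$414631 - c{\left(84 \right)} = 414631 - - \frac{1}{182} = 414631 + \frac{1}{182} = \frac{75462843}{182}$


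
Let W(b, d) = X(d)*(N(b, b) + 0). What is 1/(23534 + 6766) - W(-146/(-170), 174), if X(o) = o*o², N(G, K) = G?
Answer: -2330468457103/515100 ≈ -4.5243e+6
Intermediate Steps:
X(o) = o³
W(b, d) = b*d³ (W(b, d) = d³*(b + 0) = d³*b = b*d³)
1/(23534 + 6766) - W(-146/(-170), 174) = 1/(23534 + 6766) - (-146/(-170))*174³ = 1/30300 - (-146*(-1/170))*5268024 = 1/30300 - 73*5268024/85 = 1/30300 - 1*384565752/85 = 1/30300 - 384565752/85 = -2330468457103/515100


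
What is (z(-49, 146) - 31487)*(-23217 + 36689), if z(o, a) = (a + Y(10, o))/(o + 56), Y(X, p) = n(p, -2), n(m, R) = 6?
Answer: -2967302304/7 ≈ -4.2390e+8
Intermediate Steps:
Y(X, p) = 6
z(o, a) = (6 + a)/(56 + o) (z(o, a) = (a + 6)/(o + 56) = (6 + a)/(56 + o))
(z(-49, 146) - 31487)*(-23217 + 36689) = ((6 + 146)/(56 - 49) - 31487)*(-23217 + 36689) = (152/7 - 31487)*13472 = -220257/7*13472 = -2967302304/7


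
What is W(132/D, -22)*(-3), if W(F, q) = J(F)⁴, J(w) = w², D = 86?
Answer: -1080121818809088/11688200277601 ≈ -92.411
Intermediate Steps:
W(F, q) = F⁸ (W(F, q) = (F²)⁴ = F⁸)
W(132/D, -22)*(-3) = (132/86)⁸*(-3) = (132*(1/86))⁸*(-3) = (66/43)⁸*(-3) = (360040606269696/11688200277601)*(-3) = -1080121818809088/11688200277601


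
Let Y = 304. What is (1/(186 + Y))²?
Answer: 1/240100 ≈ 4.1649e-6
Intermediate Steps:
(1/(186 + Y))² = (1/(186 + 304))² = (1/490)² = 1/240100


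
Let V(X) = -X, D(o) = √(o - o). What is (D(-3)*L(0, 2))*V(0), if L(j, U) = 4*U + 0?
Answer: 0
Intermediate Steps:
D(o) = 0 (D(o) = √0 = 0)
L(j, U) = 4*U
(D(-3)*L(0, 2))*V(0) = (0*(4*2))*(-1*0) = (0*8)*0 = 0*0 = 0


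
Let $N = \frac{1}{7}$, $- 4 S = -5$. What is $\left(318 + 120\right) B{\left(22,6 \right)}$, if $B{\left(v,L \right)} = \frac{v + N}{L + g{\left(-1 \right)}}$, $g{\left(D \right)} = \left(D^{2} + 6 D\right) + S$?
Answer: $\frac{90520}{21} \approx 4310.5$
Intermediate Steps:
$S = \frac{5}{4}$ ($S = \left(- \frac{1}{4}\right) \left(-5\right) = \frac{5}{4} \approx 1.25$)
$g{\left(D \right)} = \frac{5}{4} + D^{2} + 6 D$ ($g{\left(D \right)} = \left(D^{2} + 6 D\right) + \frac{5}{4} = \frac{5}{4} + D^{2} + 6 D$)
$N = \frac{1}{7} \approx 0.14286$
$B{\left(v,L \right)} = \frac{\frac{1}{7} + v}{- \frac{15}{4} + L}$ ($B{\left(v,L \right)} = \frac{v + \frac{1}{7}}{L + \left(\frac{5}{4} + \left(-1\right)^{2} + 6 \left(-1\right)\right)} = \frac{\frac{1}{7} + v}{L + \left(\frac{5}{4} + 1 - 6\right)} = \frac{\frac{1}{7} + v}{L - \frac{15}{4}} = \frac{\frac{1}{7} + v}{- \frac{15}{4} + L}$)
$\left(318 + 120\right) B{\left(22,6 \right)} = \left(318 + 120\right) \frac{4 \left(1 + 7 \cdot 22\right)}{7 \left(-15 + 4 \cdot 6\right)} = 438 \frac{4 \left(1 + 154\right)}{7 \left(-15 + 24\right)} = 438 \cdot \frac{4}{7} \cdot \frac{1}{9} \cdot 155 = 438 \cdot \frac{620}{63} = \frac{90520}{21}$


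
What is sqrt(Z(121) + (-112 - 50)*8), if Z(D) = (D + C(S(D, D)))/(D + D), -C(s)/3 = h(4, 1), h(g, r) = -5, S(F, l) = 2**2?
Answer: 2*I*sqrt(39187)/11 ≈ 35.992*I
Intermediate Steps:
S(F, l) = 4
C(s) = 15 (C(s) = -3*(-5) = 15)
Z(D) = (15 + D)/(2*D) (Z(D) = (D + 15)/(D + D) = (15 + D)/((2*D)) = (15 + D)*(1/(2*D)) = (15 + D)/(2*D))
sqrt(Z(121) + (-112 - 50)*8) = sqrt((1/2)*(15 + 121)/121 + (-112 - 50)*8) = sqrt((1/2)*(1/121)*136 - 162*8) = sqrt(68/121 - 1296) = sqrt(-156748/121) = 2*I*sqrt(39187)/11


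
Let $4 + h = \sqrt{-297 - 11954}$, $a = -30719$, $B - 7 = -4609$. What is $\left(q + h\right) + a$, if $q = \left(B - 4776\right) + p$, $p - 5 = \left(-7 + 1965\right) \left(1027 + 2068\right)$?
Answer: $6019914 + i \sqrt{12251} \approx 6.0199 \cdot 10^{6} + 110.68 i$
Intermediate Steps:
$B = -4602$ ($B = 7 - 4609 = -4602$)
$p = 6060015$ ($p = 5 + \left(-7 + 1965\right) \left(1027 + 2068\right) = 5 + 1958 \cdot 3095 = 5 + 6060010 = 6060015$)
$q = 6050637$ ($q = \left(-4602 - 4776\right) + 6060015 = -9378 + 6060015 = 6050637$)
$h = -4 + i \sqrt{12251}$ ($h = -4 + \sqrt{-297 - 11954} = -4 + \sqrt{-12251} = -4 + i \sqrt{12251} \approx -4.0 + 110.68 i$)
$\left(q + h\right) + a = \left(6050637 - \left(4 - i \sqrt{12251}\right)\right) - 30719 = \left(6050633 + i \sqrt{12251}\right) - 30719 = 6019914 + i \sqrt{12251}$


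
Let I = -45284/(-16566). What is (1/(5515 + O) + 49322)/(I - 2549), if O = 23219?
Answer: -3912939861589/202006964050 ≈ -19.370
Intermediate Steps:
I = 22642/8283 (I = -45284*(-1/16566) = 22642/8283 ≈ 2.7336)
(1/(5515 + O) + 49322)/(I - 2549) = (1/(5515 + 23219) + 49322)/(22642/8283 - 2549) = (1/28734 + 49322)/(-21090725/8283) = (1/28734 + 49322)*(-8283/21090725) = (1417218349/28734)*(-8283/21090725) = -3912939861589/202006964050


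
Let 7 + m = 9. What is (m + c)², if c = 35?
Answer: 1369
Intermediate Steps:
m = 2 (m = -7 + 9 = 2)
(m + c)² = (2 + 35)² = 37² = 1369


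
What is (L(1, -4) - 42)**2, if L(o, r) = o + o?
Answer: 1600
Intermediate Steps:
L(o, r) = 2*o
(L(1, -4) - 42)**2 = (2*1 - 42)**2 = (2 - 42)**2 = (-40)**2 = 1600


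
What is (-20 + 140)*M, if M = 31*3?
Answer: 11160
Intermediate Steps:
M = 93
(-20 + 140)*M = (-20 + 140)*93 = 120*93 = 11160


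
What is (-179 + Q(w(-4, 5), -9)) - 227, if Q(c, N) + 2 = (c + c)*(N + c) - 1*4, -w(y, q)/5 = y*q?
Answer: 17788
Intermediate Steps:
w(y, q) = -5*q*y (w(y, q) = -5*y*q = -5*q*y)
Q(c, N) = -6 + 2*c*(N + c) (Q(c, N) = -2 + ((c + c)*(N + c) - 1*4) = -2 + ((2*c)*(N + c) - 4) = -2 + (2*c*(N + c) - 4) = -2 + (-4 + 2*c*(N + c)) = -6 + 2*c*(N + c))
(-179 + Q(w(-4, 5), -9)) - 227 = (-179 + (-6 + 2*(-5*5*(-4))² + 2*(-9)*(-5*5*(-4)))) - 227 = (-179 + (-6 + 2*100² + 2*(-9)*100)) - 227 = (-179 + (-6 + 2*10000 - 1800)) - 227 = (-179 + (-6 + 20000 - 1800)) - 227 = (-179 + 18194) - 227 = 18015 - 227 = 17788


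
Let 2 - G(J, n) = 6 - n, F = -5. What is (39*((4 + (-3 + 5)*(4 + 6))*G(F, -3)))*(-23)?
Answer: 150696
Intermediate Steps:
G(J, n) = -4 + n (G(J, n) = 2 - (6 - n) = 2 + (-6 + n) = -4 + n)
(39*((4 + (-3 + 5)*(4 + 6))*G(F, -3)))*(-23) = (39*((4 + (-3 + 5)*(4 + 6))*(-4 - 3)))*(-23) = (39*((4 + 2*10)*(-7)))*(-23) = (39*((4 + 20)*(-7)))*(-23) = (39*(24*(-7)))*(-23) = (39*(-168))*(-23) = -6552*(-23) = 150696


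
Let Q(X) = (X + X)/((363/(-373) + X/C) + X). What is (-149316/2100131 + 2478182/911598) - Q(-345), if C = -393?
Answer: 10458881806963427311/16141316768619277917 ≈ 0.64796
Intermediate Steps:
Q(X) = 2*X/(-363/373 + 392*X/393) (Q(X) = (X + X)/((363/(-373) + X/(-393)) + X) = (2*X)/((363*(-1/373) + X*(-1/393)) + X) = (2*X)/((-363/373 - X/393) + X) = (2*X)/(-363/373 + 392*X/393) = 2*X/(-363/373 + 392*X/393))
(-149316/2100131 + 2478182/911598) - Q(-345) = (-149316/2100131 + 2478182/911598) - 293178*(-345)/(-142659 + 146216*(-345)) = (-149316*1/2100131 + 2478182*(1/911598)) - 293178*(-345)/(-142659 - 50444520) = (-149316/2100131 + 1239091/455799) - 293178*(-345)/(-50587179) = 2534195337437/957237609669 - 293178*(-345)*(-1)/50587179 = 2534195337437/957237609669 - 1*33715470/16862393 = 2534195337437/957237609669 - 33715470/16862393 = 10458881806963427311/16141316768619277917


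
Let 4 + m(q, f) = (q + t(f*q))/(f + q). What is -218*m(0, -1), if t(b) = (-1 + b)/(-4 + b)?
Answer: 1853/2 ≈ 926.50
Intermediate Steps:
t(b) = (-1 + b)/(-4 + b)
m(q, f) = -4 + (q + (-1 + f*q)/(-4 + f*q))/(f + q)
-218*m(0, -1) = -218*(-1 - 1*0 - (-4 - 1*0)*(3*0 + 4*(-1)))/((-4 - 1*0)*(-1 + 0)) = -218*(-1 + 0 - (-4 + 0)*(0 - 4))/((-4 + 0)*(-1)) = -218*(-1)*(-1 + 0 - 1*(-4)*(-4))/(-4) = -(-109)*(-1)*(-1 + 0 - 16)/2 = -(-109)*(-1)*(-17)/2 = -218*(-17/4) = 1853/2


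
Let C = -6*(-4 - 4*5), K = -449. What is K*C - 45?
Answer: -64701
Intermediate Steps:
C = 144 (C = -6*(-4 - 20) = -6*(-24) = 144)
K*C - 45 = -449*144 - 45 = -64656 - 45 = -64701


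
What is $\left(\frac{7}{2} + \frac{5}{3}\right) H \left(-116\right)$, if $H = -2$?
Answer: $\frac{3596}{3} \approx 1198.7$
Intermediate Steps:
$\left(\frac{7}{2} + \frac{5}{3}\right) H \left(-116\right) = \left(\frac{7}{2} + \frac{5}{3}\right) \left(-2\right) \left(-116\right) = \frac{31}{6} \left(-2\right) \left(-116\right) = \left(- \frac{31}{3}\right) \left(-116\right) = \frac{3596}{3}$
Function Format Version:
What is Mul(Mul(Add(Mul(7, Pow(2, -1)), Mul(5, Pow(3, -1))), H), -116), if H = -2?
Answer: Rational(3596, 3) ≈ 1198.7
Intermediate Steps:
Mul(Mul(Add(Mul(7, Pow(2, -1)), Mul(5, Pow(3, -1))), H), -116) = Mul(Mul(Add(Mul(7, Pow(2, -1)), Mul(5, Pow(3, -1))), -2), -116) = Mul(Mul(Add(Mul(7, Rational(1, 2)), Mul(5, Rational(1, 3))), -2), -116) = Mul(Mul(Add(Rational(7, 2), Rational(5, 3)), -2), -116) = Mul(Mul(Rational(31, 6), -2), -116) = Mul(Rational(-31, 3), -116) = Rational(3596, 3)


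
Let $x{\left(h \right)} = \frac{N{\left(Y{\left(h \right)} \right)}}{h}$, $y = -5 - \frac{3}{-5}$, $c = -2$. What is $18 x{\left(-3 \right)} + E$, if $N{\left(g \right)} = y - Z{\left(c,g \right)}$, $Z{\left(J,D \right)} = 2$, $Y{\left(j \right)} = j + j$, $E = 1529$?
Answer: $\frac{7837}{5} \approx 1567.4$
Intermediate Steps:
$Y{\left(j \right)} = 2 j$
$y = - \frac{22}{5}$ ($y = -5 - - \frac{3}{5} = -5 + \frac{3}{5} = - \frac{22}{5} \approx -4.4$)
$N{\left(g \right)} = - \frac{32}{5}$ ($N{\left(g \right)} = - \frac{22}{5} - 2 = - \frac{32}{5}$)
$x{\left(h \right)} = - \frac{32}{5 h}$
$18 x{\left(-3 \right)} + E = 18 \left(- \frac{32}{5 \left(-3\right)}\right) + 1529 = 18 \left(\left(- \frac{32}{5}\right) \left(- \frac{1}{3}\right)\right) + 1529 = 18 \cdot \frac{32}{15} + 1529 = \frac{192}{5} + 1529 = \frac{7837}{5}$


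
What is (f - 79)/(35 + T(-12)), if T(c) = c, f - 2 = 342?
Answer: 265/23 ≈ 11.522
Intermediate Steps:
f = 344 (f = 2 + 342 = 344)
(f - 79)/(35 + T(-12)) = (344 - 79)/(35 - 12) = 265/23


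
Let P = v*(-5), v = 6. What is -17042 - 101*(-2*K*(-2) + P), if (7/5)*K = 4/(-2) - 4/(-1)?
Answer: -102124/7 ≈ -14589.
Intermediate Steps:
K = 10/7 (K = 5*(4/(-2) - 4/(-1))/7 = 5*(4*(-1/2) - 4*(-1))/7 = 5*(-2 + 4)/7 = (5/7)*2 = 10/7 ≈ 1.4286)
P = -30 (P = 6*(-5) = -30)
-17042 - 101*(-2*K*(-2) + P) = -17042 - 101*(-2*10/7*(-2) - 30) = -17042 - 101*(-20/7*(-2) - 30) = -17042 - 101*(40/7 - 30) = -17042 - 101*(-170)/7 = -17042 - 1*(-17170/7) = -17042 + 17170/7 = -102124/7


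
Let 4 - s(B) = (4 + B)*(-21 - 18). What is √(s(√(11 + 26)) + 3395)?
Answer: √(3555 + 39*√37) ≈ 61.581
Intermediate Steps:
s(B) = 160 + 39*B (s(B) = 4 - (4 + B)*(-21 - 18) = 4 - (4 + B)*(-39) = 4 - (-156 - 39*B) = 4 + (156 + 39*B) = 160 + 39*B)
√(s(√(11 + 26)) + 3395) = √((160 + 39*√(11 + 26)) + 3395) = √((160 + 39*√37) + 3395) = √(3555 + 39*√37)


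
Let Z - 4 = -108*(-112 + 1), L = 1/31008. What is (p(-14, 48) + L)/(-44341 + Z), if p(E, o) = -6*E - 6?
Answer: -2418625/1003077792 ≈ -0.0024112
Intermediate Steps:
L = 1/31008 ≈ 3.2250e-5
p(E, o) = -6 - 6*E
Z = 11992 (Z = 4 - 108*(-112 + 1) = 4 - 108*(-111) = 4 + 11988 = 11992)
(p(-14, 48) + L)/(-44341 + Z) = ((-6 - 6*(-14)) + 1/31008)/(-44341 + 11992) = ((-6 + 84) + 1/31008)/(-32349) = (78 + 1/31008)*(-1/32349) = (2418625/31008)*(-1/32349) = -2418625/1003077792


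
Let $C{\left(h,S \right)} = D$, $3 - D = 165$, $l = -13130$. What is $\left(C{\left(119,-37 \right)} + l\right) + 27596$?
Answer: $14304$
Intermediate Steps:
$D = -162$ ($D = 3 - 165 = -162$)
$C{\left(h,S \right)} = -162$
$\left(C{\left(119,-37 \right)} + l\right) + 27596 = \left(-162 - 13130\right) + 27596 = -13292 + 27596 = 14304$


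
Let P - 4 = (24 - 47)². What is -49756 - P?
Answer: -50289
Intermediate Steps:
P = 533 (P = 4 + (24 - 47)² = 4 + (-23)² = 4 + 529 = 533)
-49756 - P = -49756 - 1*533 = -49756 - 533 = -50289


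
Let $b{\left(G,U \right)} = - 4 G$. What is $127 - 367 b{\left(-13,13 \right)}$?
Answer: $-18957$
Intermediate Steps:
$127 - 367 b{\left(-13,13 \right)} = 127 - 367 \left(\left(-4\right) \left(-13\right)\right) = 127 - 19084 = -18957$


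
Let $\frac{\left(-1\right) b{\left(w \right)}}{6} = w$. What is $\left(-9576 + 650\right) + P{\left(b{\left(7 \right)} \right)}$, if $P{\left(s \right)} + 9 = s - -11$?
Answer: $-8966$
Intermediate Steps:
$b{\left(w \right)} = - 6 w$
$P{\left(s \right)} = 2 + s$ ($P{\left(s \right)} = -9 + \left(s - -11\right) = -9 + \left(s + 11\right) = -9 + \left(11 + s\right) = 2 + s$)
$\left(-9576 + 650\right) + P{\left(b{\left(7 \right)} \right)} = \left(-9576 + 650\right) + \left(2 - 42\right) = -8926 + \left(2 - 42\right) = -8926 - 40 = -8966$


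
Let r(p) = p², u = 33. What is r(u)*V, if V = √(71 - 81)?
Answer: 1089*I*√10 ≈ 3443.7*I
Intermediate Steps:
V = I*√10 (V = √(-10) = I*√10 ≈ 3.1623*I)
r(u)*V = 33²*(I*√10) = 1089*(I*√10) = 1089*I*√10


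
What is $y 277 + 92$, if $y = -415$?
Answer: $-114863$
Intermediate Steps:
$y 277 + 92 = \left(-415\right) 277 + 92 = -114955 + 92 = -114863$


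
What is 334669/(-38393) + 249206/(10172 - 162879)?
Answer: -60674064941/5862879851 ≈ -10.349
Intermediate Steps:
334669/(-38393) + 249206/(10172 - 162879) = 334669*(-1/38393) + 249206/(-152707) = -334669/38393 + 249206*(-1/152707) = -334669/38393 - 249206/152707 = -60674064941/5862879851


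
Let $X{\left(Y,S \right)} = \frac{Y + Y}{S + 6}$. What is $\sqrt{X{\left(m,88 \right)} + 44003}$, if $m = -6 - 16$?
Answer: $\frac{3 \sqrt{10800177}}{47} \approx 209.77$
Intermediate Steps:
$m = -22$ ($m = -6 - 16 = -22$)
$X{\left(Y,S \right)} = \frac{2 Y}{6 + S}$
$\sqrt{X{\left(m,88 \right)} + 44003} = \sqrt{2 \left(-22\right) \frac{1}{6 + 88} + 44003} = \sqrt{2 \left(-22\right) \frac{1}{94} + 44003} = \sqrt{- \frac{22}{47} + 44003} = \sqrt{\frac{2068119}{47}} = \frac{3 \sqrt{10800177}}{47}$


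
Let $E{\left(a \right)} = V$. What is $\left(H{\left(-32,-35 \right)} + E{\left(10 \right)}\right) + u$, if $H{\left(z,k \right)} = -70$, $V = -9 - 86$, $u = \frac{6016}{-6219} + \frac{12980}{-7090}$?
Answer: $- \frac{739867321}{4409271} \approx -167.8$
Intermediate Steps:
$u = - \frac{12337606}{4409271}$ ($u = 6016 \left(- \frac{1}{6219}\right) + 12980 \left(- \frac{1}{7090}\right) = - \frac{6016}{6219} - \frac{1298}{709} = - \frac{12337606}{4409271} \approx -2.7981$)
$V = -95$ ($V = -9 - 86 = -95$)
$E{\left(a \right)} = -95$
$\left(H{\left(-32,-35 \right)} + E{\left(10 \right)}\right) + u = \left(-70 - 95\right) - \frac{12337606}{4409271} = -165 - \frac{12337606}{4409271} = - \frac{739867321}{4409271}$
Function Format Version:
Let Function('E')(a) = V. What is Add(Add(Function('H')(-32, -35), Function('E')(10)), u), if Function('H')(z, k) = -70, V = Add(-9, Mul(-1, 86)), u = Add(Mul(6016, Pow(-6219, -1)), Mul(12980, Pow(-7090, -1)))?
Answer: Rational(-739867321, 4409271) ≈ -167.80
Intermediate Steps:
u = Rational(-12337606, 4409271) (u = Add(Mul(6016, Rational(-1, 6219)), Mul(12980, Rational(-1, 7090))) = Add(Rational(-6016, 6219), Rational(-1298, 709)) = Rational(-12337606, 4409271) ≈ -2.7981)
V = -95 (V = Add(-9, -86) = -95)
Function('E')(a) = -95
Add(Add(Function('H')(-32, -35), Function('E')(10)), u) = Add(Add(-70, -95), Rational(-12337606, 4409271)) = Add(-165, Rational(-12337606, 4409271)) = Rational(-739867321, 4409271)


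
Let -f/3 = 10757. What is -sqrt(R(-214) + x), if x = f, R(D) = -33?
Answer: -4*I*sqrt(2019) ≈ -179.73*I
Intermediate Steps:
f = -32271 (f = -3*10757 = -32271)
x = -32271
-sqrt(R(-214) + x) = -sqrt(-33 - 32271) = -sqrt(-32304) = -4*I*sqrt(2019)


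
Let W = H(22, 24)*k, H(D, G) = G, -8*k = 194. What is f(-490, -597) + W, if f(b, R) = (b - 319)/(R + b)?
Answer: -631825/1087 ≈ -581.26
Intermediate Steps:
k = -97/4 (k = -⅛*194 = -97/4 ≈ -24.250)
f(b, R) = (-319 + b)/(R + b)
W = -582 (W = 24*(-97/4) = -582)
f(-490, -597) + W = (-319 - 490)/(-597 - 490) - 582 = -809/(-1087) - 582 = -1/1087*(-809) - 582 = 809/1087 - 582 = -631825/1087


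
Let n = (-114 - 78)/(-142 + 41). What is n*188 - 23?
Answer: 33773/101 ≈ 334.39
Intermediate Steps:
n = 192/101 (n = -192/(-101) = -192*(-1/101) = 192/101 ≈ 1.9010)
n*188 - 23 = (192/101)*188 - 23 = 36096/101 - 23 = 33773/101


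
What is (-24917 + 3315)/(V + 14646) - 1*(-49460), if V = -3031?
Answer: 574456298/11615 ≈ 49458.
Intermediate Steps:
(-24917 + 3315)/(V + 14646) - 1*(-49460) = (-24917 + 3315)/(-3031 + 14646) - 1*(-49460) = -21602/11615 + 49460 = 574456298/11615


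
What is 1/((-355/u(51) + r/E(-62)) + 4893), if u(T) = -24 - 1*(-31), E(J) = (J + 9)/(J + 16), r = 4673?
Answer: 371/3301194 ≈ 0.00011238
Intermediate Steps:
E(J) = (9 + J)/(16 + J)
u(T) = 7 (u(T) = -24 + 31 = 7)
1/((-355/u(51) + r/E(-62)) + 4893) = 1/((-355/7 + 4673/(((9 - 62)/(16 - 62)))) + 4893) = 1/((-355*1/7 + 4673/((-53/(-46)))) + 4893) = 1/((-355/7 + 4673/((-1/46*(-53)))) + 4893) = 1/((-355/7 + 4673/(53/46)) + 4893) = 1/((-355/7 + 4673*(46/53)) + 4893) = 1/((-355/7 + 214958/53) + 4893) = 1/(1485891/371 + 4893) = 1/(3301194/371) = 371/3301194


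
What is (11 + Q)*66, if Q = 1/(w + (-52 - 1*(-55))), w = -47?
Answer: 1449/2 ≈ 724.50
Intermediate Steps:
Q = -1/44 (Q = 1/(-47 + (-52 - 1*(-55))) = 1/(-47 + (-52 + 55)) = 1/(-47 + 3) = 1/(-44) = -1/44 ≈ -0.022727)
(11 + Q)*66 = (11 - 1/44)*66 = (483/44)*66 = 1449/2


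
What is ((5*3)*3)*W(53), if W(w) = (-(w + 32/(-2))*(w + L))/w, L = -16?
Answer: -61605/53 ≈ -1162.4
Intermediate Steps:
W(w) = -(-16 + w)²/w (W(w) = (-(w + 32/(-2))*(w - 16))/w = (-(w + 32*(-½))*(-16 + w))/w = (-(w - 16)*(-16 + w))/w = (-(-16 + w)*(-16 + w))/w = (-(-16 + w)²)/w = -(-16 + w)²/w)
((5*3)*3)*W(53) = ((5*3)*3)*(32 - 1*53 - 256/53) = (15*3)*(32 - 53 - 256*1/53) = 45*(32 - 53 - 256/53) = 45*(-1369/53) = -61605/53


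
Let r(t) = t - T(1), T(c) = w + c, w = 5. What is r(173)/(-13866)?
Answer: -167/13866 ≈ -0.012044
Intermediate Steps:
T(c) = 5 + c
r(t) = -6 + t (r(t) = t - (5 + 1) = t - 1*6 = t - 6 = -6 + t)
r(173)/(-13866) = (-6 + 173)/(-13866) = 167*(-1/13866) = -167/13866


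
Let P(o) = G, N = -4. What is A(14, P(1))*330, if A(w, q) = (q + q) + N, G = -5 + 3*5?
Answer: 5280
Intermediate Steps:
G = 10 (G = -5 + 15 = 10)
P(o) = 10
A(w, q) = -4 + 2*q (A(w, q) = (q + q) - 4 = 2*q - 4 = -4 + 2*q)
A(14, P(1))*330 = (-4 + 2*10)*330 = (-4 + 20)*330 = 16*330 = 5280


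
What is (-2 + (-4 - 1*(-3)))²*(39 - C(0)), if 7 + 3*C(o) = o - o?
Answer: 372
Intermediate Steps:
C(o) = -7/3 (C(o) = -7/3 + (o - o)/3 = -7/3 + (⅓)*0 = -7/3 + 0 = -7/3)
(-2 + (-4 - 1*(-3)))²*(39 - C(0)) = (-2 + (-4 - 1*(-3)))²*(39 - 1*(-7/3)) = (-2 + (-4 + 3))²*(39 + 7/3) = (-2 - 1)²*(124/3) = (-3)²*(124/3) = 9*(124/3) = 372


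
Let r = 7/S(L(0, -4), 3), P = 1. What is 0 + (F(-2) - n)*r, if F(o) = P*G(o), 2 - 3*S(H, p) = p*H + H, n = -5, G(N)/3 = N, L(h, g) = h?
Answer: -21/2 ≈ -10.500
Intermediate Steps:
G(N) = 3*N
S(H, p) = ⅔ - H/3 - H*p/3 (S(H, p) = ⅔ - (p*H + H)/3 = ⅔ - (H*p + H)/3 = ⅔ - (H + H*p)/3 = ⅔ + (-H/3 - H*p/3) = ⅔ - H/3 - H*p/3)
F(o) = 3*o (F(o) = 1*(3*o) = 3*o)
r = 21/2 (r = 7/(⅔ - ⅓*0 - ⅓*0*3) = 7/(⅔ + 0 + 0) = 7/(⅔) = 7*(3/2) = 21/2 ≈ 10.500)
0 + (F(-2) - n)*r = 0 + (3*(-2) - 1*(-5))*(21/2) = 0 + (-6 + 5)*(21/2) = 0 - 1*21/2 = 0 - 21/2 = -21/2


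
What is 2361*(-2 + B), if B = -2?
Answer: -9444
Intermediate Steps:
2361*(-2 + B) = 2361*(-2 - 2) = 2361*(-4) = -9444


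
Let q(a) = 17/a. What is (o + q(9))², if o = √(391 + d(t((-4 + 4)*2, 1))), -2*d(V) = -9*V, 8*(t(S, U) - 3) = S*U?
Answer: 66107/162 + 17*√1618/9 ≈ 484.05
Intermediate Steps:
t(S, U) = 3 + S*U/8 (t(S, U) = 3 + (S*U)/8 = 3 + S*U/8)
d(V) = 9*V/2 (d(V) = -(-9)*V/2 = 9*V/2)
o = √1618/2 (o = √(391 + 9*(3 + (⅛)*((-4 + 4)*2)*1)/2) = √(391 + 9*(3 + (⅛)*(0*2)*1)/2) = √(391 + 9*(3 + (⅛)*0*1)/2) = √(391 + 9*(3 + 0)/2) = √(391 + (9/2)*3) = √(391 + 27/2) = √(809/2) = √1618/2 ≈ 20.112)
(o + q(9))² = (√1618/2 + 17/9)² = (17/9 + √1618/2)²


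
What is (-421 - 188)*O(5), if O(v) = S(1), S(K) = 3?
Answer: -1827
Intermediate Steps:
O(v) = 3
(-421 - 188)*O(5) = (-421 - 188)*3 = -609*3 = -1827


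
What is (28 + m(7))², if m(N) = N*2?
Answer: 1764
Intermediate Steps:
m(N) = 2*N
(28 + m(7))² = (28 + 2*7)² = (28 + 14)² = 42² = 1764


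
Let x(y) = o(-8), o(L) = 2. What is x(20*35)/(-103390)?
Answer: -1/51695 ≈ -1.9344e-5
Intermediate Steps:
x(y) = 2
x(20*35)/(-103390) = 2/(-103390) = 2*(-1/103390) = -1/51695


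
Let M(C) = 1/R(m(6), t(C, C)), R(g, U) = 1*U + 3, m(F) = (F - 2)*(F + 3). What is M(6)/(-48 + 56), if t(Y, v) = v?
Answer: 1/72 ≈ 0.013889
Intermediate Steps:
m(F) = (-2 + F)*(3 + F)
R(g, U) = 3 + U (R(g, U) = U + 3 = 3 + U)
M(C) = 1/(3 + C)
M(6)/(-48 + 56) = 1/((-48 + 56)*(3 + 6)) = 1/(8*9) = (⅛)*(⅑) = 1/72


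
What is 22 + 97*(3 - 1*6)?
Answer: -269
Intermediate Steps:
22 + 97*(3 - 1*6) = 22 + 97*(3 - 6) = 22 + 97*(-3) = 22 - 291 = -269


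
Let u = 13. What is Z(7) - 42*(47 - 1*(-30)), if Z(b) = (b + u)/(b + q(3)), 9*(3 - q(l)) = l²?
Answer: -29086/9 ≈ -3231.8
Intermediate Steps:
q(l) = 3 - l²/9
Z(b) = (13 + b)/(2 + b) (Z(b) = (b + 13)/(b + (3 - ⅑*3²)) = (13 + b)/(b + (3 - ⅑*9)) = (13 + b)/(b + (3 - 1)) = (13 + b)/(b + 2) = (13 + b)/(2 + b))
Z(7) - 42*(47 - 1*(-30)) = (13 + 7)/(2 + 7) - 42*(47 - 1*(-30)) = 20/9 - 42*(47 + 30) = (⅑)*20 - 42*77 = 20/9 - 3234 = -29086/9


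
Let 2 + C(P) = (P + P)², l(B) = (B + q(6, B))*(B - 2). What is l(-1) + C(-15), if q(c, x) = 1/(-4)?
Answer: 3607/4 ≈ 901.75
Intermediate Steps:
q(c, x) = -¼
l(B) = (-2 + B)*(-¼ + B) (l(B) = (B - ¼)*(B - 2) = (-¼ + B)*(-2 + B) = (-2 + B)*(-¼ + B))
C(P) = -2 + 4*P² (C(P) = -2 + (P + P)² = -2 + (2*P)² = -2 + 4*P²)
l(-1) + C(-15) = (½ + (-1)² - 9/4*(-1)) + (-2 + 4*(-15)²) = (½ + 1 + 9/4) + (-2 + 4*225) = 15/4 + (-2 + 900) = 15/4 + 898 = 3607/4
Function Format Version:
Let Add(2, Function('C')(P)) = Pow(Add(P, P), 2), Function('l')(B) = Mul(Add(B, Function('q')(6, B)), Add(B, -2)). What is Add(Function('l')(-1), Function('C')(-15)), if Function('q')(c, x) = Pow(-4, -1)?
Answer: Rational(3607, 4) ≈ 901.75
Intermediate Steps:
Function('q')(c, x) = Rational(-1, 4)
Function('l')(B) = Mul(Add(-2, B), Add(Rational(-1, 4), B)) (Function('l')(B) = Mul(Add(B, Rational(-1, 4)), Add(B, -2)) = Mul(Add(Rational(-1, 4), B), Add(-2, B)) = Mul(Add(-2, B), Add(Rational(-1, 4), B)))
Function('C')(P) = Add(-2, Mul(4, Pow(P, 2))) (Function('C')(P) = Add(-2, Pow(Add(P, P), 2)) = Add(-2, Pow(Mul(2, P), 2)) = Add(-2, Mul(4, Pow(P, 2))))
Add(Function('l')(-1), Function('C')(-15)) = Add(Add(Rational(1, 2), Pow(-1, 2), Mul(Rational(-9, 4), -1)), Add(-2, Mul(4, Pow(-15, 2)))) = Add(Add(Rational(1, 2), 1, Rational(9, 4)), Add(-2, Mul(4, 225))) = Add(Rational(15, 4), Add(-2, 900)) = Add(Rational(15, 4), 898) = Rational(3607, 4)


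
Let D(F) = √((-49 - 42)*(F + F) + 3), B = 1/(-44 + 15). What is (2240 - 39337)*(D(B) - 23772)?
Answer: 881869884 - 37097*√7801/29 ≈ 8.8176e+8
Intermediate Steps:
B = -1/29 (B = 1/(-29) = -1/29 ≈ -0.034483)
D(F) = √(3 - 182*F) (D(F) = √(-182*F + 3) = √(3 - 182*F))
(2240 - 39337)*(D(B) - 23772) = (2240 - 39337)*(√(3 - 182*(-1/29)) - 23772) = -37097*(√(3 + 182/29) - 23772) = -37097*(√(269/29) - 23772) = -37097*(√7801/29 - 23772) = -37097*(-23772 + √7801/29) = 881869884 - 37097*√7801/29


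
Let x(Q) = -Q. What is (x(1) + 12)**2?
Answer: 121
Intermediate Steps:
(x(1) + 12)**2 = (-1*1 + 12)**2 = (-1 + 12)**2 = 11**2 = 121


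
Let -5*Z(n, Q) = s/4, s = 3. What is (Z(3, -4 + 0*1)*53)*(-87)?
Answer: 13833/20 ≈ 691.65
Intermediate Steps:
Z(n, Q) = -3/20 (Z(n, Q) = -3/(5*4) = -1/5*3/4 = -3/20)
(Z(3, -4 + 0*1)*53)*(-87) = -3/20*53*(-87) = -159/20*(-87) = 13833/20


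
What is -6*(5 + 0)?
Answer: -30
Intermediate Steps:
-6*(5 + 0) = -6*5 = -30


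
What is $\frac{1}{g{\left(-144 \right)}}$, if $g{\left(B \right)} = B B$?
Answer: $\frac{1}{20736} \approx 4.8225 \cdot 10^{-5}$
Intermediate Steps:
$g{\left(B \right)} = B^{2}$
$\frac{1}{g{\left(-144 \right)}} = \frac{1}{\left(-144\right)^{2}} = \frac{1}{20736}$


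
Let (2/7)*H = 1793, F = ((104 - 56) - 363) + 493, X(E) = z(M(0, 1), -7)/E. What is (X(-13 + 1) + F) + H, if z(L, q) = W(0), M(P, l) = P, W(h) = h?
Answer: 12907/2 ≈ 6453.5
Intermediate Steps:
z(L, q) = 0
X(E) = 0 (X(E) = 0/E = 0)
F = 178 (F = (48 - 363) + 493 = -315 + 493 = 178)
H = 12551/2 (H = (7/2)*1793 = 12551/2 ≈ 6275.5)
(X(-13 + 1) + F) + H = (0 + 178) + 12551/2 = 178 + 12551/2 = 12907/2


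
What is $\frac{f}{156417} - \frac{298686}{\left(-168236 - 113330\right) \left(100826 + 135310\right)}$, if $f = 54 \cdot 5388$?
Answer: $\frac{1074712509659623}{577768500089944} \approx 1.8601$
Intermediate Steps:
$f = 290952$
$\frac{f}{156417} - \frac{298686}{\left(-168236 - 113330\right) \left(100826 + 135310\right)} = \frac{290952}{156417} - \frac{298686}{\left(-168236 - 113330\right) \left(100826 + 135310\right)} = 290952 \cdot \frac{1}{156417} - \frac{298686}{\left(-281566\right) 236136} = \frac{96984}{52139} - \frac{298686}{-66487868976} = \frac{96984}{52139} - - \frac{49781}{11081311496} = \frac{96984}{52139} + \frac{49781}{11081311496} = \frac{1074712509659623}{577768500089944}$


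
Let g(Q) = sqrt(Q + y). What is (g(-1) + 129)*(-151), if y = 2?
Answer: -19630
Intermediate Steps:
g(Q) = sqrt(2 + Q) (g(Q) = sqrt(Q + 2) = sqrt(2 + Q))
(g(-1) + 129)*(-151) = (sqrt(2 - 1) + 129)*(-151) = (sqrt(1) + 129)*(-151) = (1 + 129)*(-151) = 130*(-151) = -19630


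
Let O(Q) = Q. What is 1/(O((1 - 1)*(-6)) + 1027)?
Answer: 1/1027 ≈ 0.00097371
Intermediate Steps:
1/(O((1 - 1)*(-6)) + 1027) = 1/((1 - 1)*(-6) + 1027) = 1/(0*(-6) + 1027) = 1/(0 + 1027) = 1/1027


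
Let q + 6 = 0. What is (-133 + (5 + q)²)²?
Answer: 17424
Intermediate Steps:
q = -6 (q = -6 + 0 = -6)
(-133 + (5 + q)²)² = (-133 + (5 - 6)²)² = (-133 + (-1)²)² = (-133 + 1)² = (-132)² = 17424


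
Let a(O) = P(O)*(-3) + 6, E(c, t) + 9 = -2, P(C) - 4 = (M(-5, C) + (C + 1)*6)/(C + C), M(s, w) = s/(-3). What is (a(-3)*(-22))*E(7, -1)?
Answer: -8107/3 ≈ -2702.3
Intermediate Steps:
M(s, w) = -s/3 (M(s, w) = s*(-⅓) = -s/3)
P(C) = 4 + (23/3 + 6*C)/(2*C) (P(C) = 4 + (-⅓*(-5) + (C + 1)*6)/(C + C) = 4 + (5/3 + (1 + C)*6)/((2*C)) = 4 + (5/3 + (6 + 6*C))*(1/(2*C)) = 4 + (23/3 + 6*C)*(1/(2*C)) = 4 + (23/3 + 6*C)/(2*C))
E(c, t) = -11 (E(c, t) = -9 - 2 = -11)
a(O) = -15 - 23/(2*O) (a(O) = (7 + 23/(6*O))*(-3) + 6 = (-21 - 23/(2*O)) + 6 = -15 - 23/(2*O))
(a(-3)*(-22))*E(7, -1) = ((-15 - 23/2/(-3))*(-22))*(-11) = ((-15 - 23/2*(-⅓))*(-22))*(-11) = ((-15 + 23/6)*(-22))*(-11) = -67/6*(-22)*(-11) = (737/3)*(-11) = -8107/3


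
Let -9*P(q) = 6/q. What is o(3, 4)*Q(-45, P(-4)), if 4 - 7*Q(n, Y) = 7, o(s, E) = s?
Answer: -9/7 ≈ -1.2857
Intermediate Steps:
P(q) = -2/(3*q)
Q(n, Y) = -3/7 (Q(n, Y) = 4/7 - ⅐*7 = 4/7 - 1 = -3/7)
o(3, 4)*Q(-45, P(-4)) = 3*(-3/7) = -9/7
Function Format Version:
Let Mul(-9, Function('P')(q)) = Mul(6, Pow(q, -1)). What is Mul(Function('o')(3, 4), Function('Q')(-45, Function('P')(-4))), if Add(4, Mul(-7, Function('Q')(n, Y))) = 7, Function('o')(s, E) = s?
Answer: Rational(-9, 7) ≈ -1.2857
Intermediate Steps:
Function('P')(q) = Mul(Rational(-2, 3), Pow(q, -1)) (Function('P')(q) = Mul(Rational(-1, 9), Mul(6, Pow(q, -1))) = Mul(Rational(-2, 3), Pow(q, -1)))
Function('Q')(n, Y) = Rational(-3, 7) (Function('Q')(n, Y) = Add(Rational(4, 7), Mul(Rational(-1, 7), 7)) = Add(Rational(4, 7), -1) = Rational(-3, 7))
Mul(Function('o')(3, 4), Function('Q')(-45, Function('P')(-4))) = Mul(3, Rational(-3, 7)) = Rational(-9, 7)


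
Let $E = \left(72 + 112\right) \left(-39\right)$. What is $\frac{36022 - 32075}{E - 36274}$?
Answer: $- \frac{3947}{43450} \approx -0.09084$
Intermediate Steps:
$E = -7176$ ($E = 184 \left(-39\right) = -7176$)
$\frac{36022 - 32075}{E - 36274} = \frac{36022 - 32075}{-7176 - 36274} = \frac{3947}{-43450} = 3947 \left(- \frac{1}{43450}\right) = - \frac{3947}{43450}$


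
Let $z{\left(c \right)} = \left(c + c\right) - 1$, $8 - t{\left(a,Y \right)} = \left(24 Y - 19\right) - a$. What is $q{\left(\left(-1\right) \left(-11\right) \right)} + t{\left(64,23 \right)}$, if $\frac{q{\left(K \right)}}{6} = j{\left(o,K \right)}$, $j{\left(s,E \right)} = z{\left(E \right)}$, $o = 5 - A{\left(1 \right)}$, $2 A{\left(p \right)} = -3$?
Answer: $-335$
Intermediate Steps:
$A{\left(p \right)} = - \frac{3}{2}$ ($A{\left(p \right)} = \frac{1}{2} \left(-3\right) = - \frac{3}{2}$)
$o = \frac{13}{2}$ ($o = 5 - - \frac{3}{2} = 5 + \frac{3}{2} = \frac{13}{2} \approx 6.5$)
$t{\left(a,Y \right)} = 27 + a - 24 Y$ ($t{\left(a,Y \right)} = 8 - \left(\left(24 Y - 19\right) - a\right) = 8 - \left(\left(-19 + 24 Y\right) - a\right) = 8 - \left(-19 - a + 24 Y\right) = 8 + \left(19 + a - 24 Y\right) = 27 + a - 24 Y$)
$z{\left(c \right)} = -1 + 2 c$ ($z{\left(c \right)} = 2 c - 1 = -1 + 2 c$)
$j{\left(s,E \right)} = -1 + 2 E$
$q{\left(K \right)} = -6 + 12 K$ ($q{\left(K \right)} = 6 \left(-1 + 2 K\right) = -6 + 12 K$)
$q{\left(\left(-1\right) \left(-11\right) \right)} + t{\left(64,23 \right)} = \left(-6 + 12 \left(\left(-1\right) \left(-11\right)\right)\right) + \left(27 + 64 - 552\right) = \left(-6 + 12 \cdot 11\right) + \left(27 + 64 - 552\right) = \left(-6 + 132\right) - 461 = 126 - 461 = -335$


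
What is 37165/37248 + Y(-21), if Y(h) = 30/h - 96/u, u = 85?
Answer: -34578281/22162560 ≈ -1.5602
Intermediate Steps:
Y(h) = -96/85 + 30/h (Y(h) = 30/h - 96/85 = -96/85 + 30/h)
37165/37248 + Y(-21) = 37165/37248 + (-96/85 + 30/(-21)) = 37165*(1/37248) + (-96/85 + 30*(-1/21)) = 37165/37248 + (-96/85 - 10/7) = 37165/37248 - 1522/595 = -34578281/22162560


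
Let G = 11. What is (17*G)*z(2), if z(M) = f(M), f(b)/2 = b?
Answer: 748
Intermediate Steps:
f(b) = 2*b
z(M) = 2*M
(17*G)*z(2) = (17*11)*(2*2) = 187*4 = 748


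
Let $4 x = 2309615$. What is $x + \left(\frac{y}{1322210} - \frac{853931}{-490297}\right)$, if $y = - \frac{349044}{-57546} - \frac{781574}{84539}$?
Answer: $\frac{607004032801649825750076343}{1051261274045702434260} \approx 5.7741 \cdot 10^{5}$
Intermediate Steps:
$x = \frac{2309615}{4}$ ($x = \frac{1}{4} \cdot 2309615 = \frac{2309615}{4} \approx 5.774 \cdot 10^{5}$)
$y = - \frac{2578104448}{810813549}$ ($y = \left(-349044\right) \left(- \frac{1}{57546}\right) - \frac{781574}{84539} = \frac{58174}{9591} - \frac{781574}{84539} = - \frac{2578104448}{810813549} \approx -3.1796$)
$x + \left(\frac{y}{1322210} - \frac{853931}{-490297}\right) = \frac{2309615}{4} - \left(- \frac{853931}{490297} + \frac{1289052224}{536032891311645}\right) = \frac{2309615}{4} - - \frac{457734470892206055967}{262815318511425608565} = \frac{2309615}{4} + \left(- \frac{1289052224}{536032891311645} + \frac{853931}{490297}\right) = \frac{2309615}{4} + \frac{457734470892206055967}{262815318511425608565} = \frac{607004032801649825750076343}{1051261274045702434260}$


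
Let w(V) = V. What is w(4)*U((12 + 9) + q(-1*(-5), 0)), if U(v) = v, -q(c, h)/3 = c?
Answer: 24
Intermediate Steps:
q(c, h) = -3*c
w(4)*U((12 + 9) + q(-1*(-5), 0)) = 4*((12 + 9) - (-3)*(-5)) = 4*(21 - 3*5) = 4*(21 - 15) = 4*6 = 24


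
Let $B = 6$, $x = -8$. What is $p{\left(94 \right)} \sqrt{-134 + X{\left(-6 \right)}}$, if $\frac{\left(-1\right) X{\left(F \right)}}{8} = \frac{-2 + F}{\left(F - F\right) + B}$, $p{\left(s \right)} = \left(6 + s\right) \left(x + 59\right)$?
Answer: $1700 i \sqrt{1110} \approx 56638.0 i$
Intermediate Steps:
$p{\left(s \right)} = 306 + 51 s$ ($p{\left(s \right)} = \left(6 + s\right) \left(-8 + 59\right) = \left(6 + s\right) 51 = 306 + 51 s$)
$X{\left(F \right)} = \frac{8}{3} - \frac{4 F}{3}$ ($X{\left(F \right)} = - 8 \frac{-2 + F}{\left(F - F\right) + 6} = - 8 \frac{-2 + F}{0 + 6} = - 8 \frac{-2 + F}{6} = - 8 \left(-2 + F\right) \frac{1}{6} = - 8 \left(- \frac{1}{3} + \frac{F}{6}\right) = \frac{8}{3} - \frac{4 F}{3}$)
$p{\left(94 \right)} \sqrt{-134 + X{\left(-6 \right)}} = \left(306 + 51 \cdot 94\right) \sqrt{-134 + \left(\frac{8}{3} - -8\right)} = \left(306 + 4794\right) \sqrt{-134 + \left(\frac{8}{3} + 8\right)} = 5100 \sqrt{-134 + \frac{32}{3}} = 5100 \sqrt{- \frac{370}{3}} = 5100 \frac{i \sqrt{1110}}{3} = 1700 i \sqrt{1110}$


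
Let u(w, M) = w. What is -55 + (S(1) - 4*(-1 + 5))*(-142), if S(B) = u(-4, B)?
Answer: 2785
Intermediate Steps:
S(B) = -4
-55 + (S(1) - 4*(-1 + 5))*(-142) = -55 + (-4 - 4*(-1 + 5))*(-142) = -55 + (-4 - 4*4)*(-142) = -55 + (-4 - 16)*(-142) = -55 - 20*(-142) = -55 + 2840 = 2785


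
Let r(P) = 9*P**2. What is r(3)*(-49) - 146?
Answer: -4115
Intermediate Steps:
r(3)*(-49) - 146 = (9*3**2)*(-49) - 146 = (9*9)*(-49) - 146 = 81*(-49) - 146 = -3969 - 146 = -4115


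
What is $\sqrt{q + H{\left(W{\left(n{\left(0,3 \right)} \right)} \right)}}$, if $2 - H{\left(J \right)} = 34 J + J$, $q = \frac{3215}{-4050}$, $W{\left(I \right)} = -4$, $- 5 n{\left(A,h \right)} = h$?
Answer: $\frac{\sqrt{1143770}}{90} \approx 11.883$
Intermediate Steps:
$n{\left(A,h \right)} = - \frac{h}{5}$
$q = - \frac{643}{810}$ ($q = 3215 \left(- \frac{1}{4050}\right) = - \frac{643}{810} \approx -0.79383$)
$H{\left(J \right)} = 2 - 35 J$ ($H{\left(J \right)} = 2 - \left(34 J + J\right) = 2 - 35 J$)
$\sqrt{q + H{\left(W{\left(n{\left(0,3 \right)} \right)} \right)}} = \sqrt{- \frac{643}{810} + \left(2 - -140\right)} = \sqrt{- \frac{643}{810} + \left(2 + 140\right)} = \sqrt{- \frac{643}{810} + 142} = \sqrt{\frac{114377}{810}} = \frac{\sqrt{1143770}}{90}$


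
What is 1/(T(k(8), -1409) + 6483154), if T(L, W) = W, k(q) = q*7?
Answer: 1/6481745 ≈ 1.5428e-7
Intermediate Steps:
k(q) = 7*q
1/(T(k(8), -1409) + 6483154) = 1/(-1409 + 6483154) = 1/6481745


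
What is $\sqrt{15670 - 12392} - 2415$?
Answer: $-2415 + \sqrt{3278} \approx -2357.7$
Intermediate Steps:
$\sqrt{15670 - 12392} - 2415 = \sqrt{3278} - 2415 = -2415 + \sqrt{3278}$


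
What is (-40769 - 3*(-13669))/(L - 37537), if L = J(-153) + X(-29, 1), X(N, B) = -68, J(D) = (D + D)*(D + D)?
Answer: 238/56031 ≈ 0.0042477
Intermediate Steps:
J(D) = 4*D² (J(D) = (2*D)*(2*D) = 4*D²)
L = 93568 (L = 4*(-153)² - 68 = 4*23409 - 68 = 93636 - 68 = 93568)
(-40769 - 3*(-13669))/(L - 37537) = (-40769 - 3*(-13669))/(93568 - 37537) = (-40769 + 41007)/56031 = 238*(1/56031) = 238/56031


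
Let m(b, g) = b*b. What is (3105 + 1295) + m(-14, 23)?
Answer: 4596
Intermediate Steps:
m(b, g) = b²
(3105 + 1295) + m(-14, 23) = (3105 + 1295) + (-14)² = 4400 + 196 = 4596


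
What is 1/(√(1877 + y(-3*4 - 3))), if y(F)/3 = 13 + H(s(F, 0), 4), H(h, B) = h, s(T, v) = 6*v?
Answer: √479/958 ≈ 0.022846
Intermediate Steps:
y(F) = 39 (y(F) = 3*(13 + 6*0) = 3*(13 + 0) = 3*13 = 39)
1/(√(1877 + y(-3*4 - 3))) = 1/(√(1877 + 39)) = 1/(√1916) = 1/(2*√479) = √479/958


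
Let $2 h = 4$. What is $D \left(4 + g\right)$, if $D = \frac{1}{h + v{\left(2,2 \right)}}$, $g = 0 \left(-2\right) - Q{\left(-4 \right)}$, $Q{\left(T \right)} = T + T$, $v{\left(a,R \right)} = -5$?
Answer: $-4$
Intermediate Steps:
$h = 2$ ($h = \frac{1}{2} \cdot 4 = 2$)
$Q{\left(T \right)} = 2 T$
$g = 8$ ($g = 0 \left(-2\right) - 2 \left(-4\right) = 0 - -8 = 0 + 8 = 8$)
$D = - \frac{1}{3}$ ($D = \frac{1}{2 - 5} = \frac{1}{-3} = - \frac{1}{3} \approx -0.33333$)
$D \left(4 + g\right) = - \frac{4 + 8}{3} = \left(- \frac{1}{3}\right) 12 = -4$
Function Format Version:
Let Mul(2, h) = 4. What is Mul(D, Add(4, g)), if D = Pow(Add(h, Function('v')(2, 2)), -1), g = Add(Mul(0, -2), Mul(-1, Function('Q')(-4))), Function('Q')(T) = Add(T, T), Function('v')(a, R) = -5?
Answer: -4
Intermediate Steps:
h = 2 (h = Mul(Rational(1, 2), 4) = 2)
Function('Q')(T) = Mul(2, T)
g = 8 (g = Add(Mul(0, -2), Mul(-1, Mul(2, -4))) = Add(0, Mul(-1, -8)) = Add(0, 8) = 8)
D = Rational(-1, 3) (D = Pow(Add(2, -5), -1) = Pow(-3, -1) = Rational(-1, 3) ≈ -0.33333)
Mul(D, Add(4, g)) = Mul(Rational(-1, 3), Add(4, 8)) = Mul(Rational(-1, 3), 12) = -4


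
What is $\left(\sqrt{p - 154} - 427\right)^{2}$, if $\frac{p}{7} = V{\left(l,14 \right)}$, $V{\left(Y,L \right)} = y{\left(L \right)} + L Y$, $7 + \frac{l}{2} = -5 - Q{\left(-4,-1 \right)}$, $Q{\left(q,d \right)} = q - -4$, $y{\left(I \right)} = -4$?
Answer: $\left(427 - i \sqrt{2534}\right)^{2} \approx 1.798 \cdot 10^{5} - 42989.0 i$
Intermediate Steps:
$Q{\left(q,d \right)} = 4 + q$ ($Q{\left(q,d \right)} = q + 4 = 4 + q$)
$l = -24$ ($l = -14 + 2 \left(-5 - \left(4 - 4\right)\right) = -14 + 2 \left(-5 - 0\right) = -14 + 2 \left(-5 + 0\right) = -14 + 2 \left(-5\right) = -14 - 10 = -24$)
$V{\left(Y,L \right)} = -4 + L Y$
$p = -2380$ ($p = 7 \left(-4 + 14 \left(-24\right)\right) = 7 \left(-4 - 336\right) = 7 \left(-340\right) = -2380$)
$\left(\sqrt{p - 154} - 427\right)^{2} = \left(\sqrt{-2380 - 154} - 427\right)^{2} = \left(\sqrt{-2534} - 427\right)^{2} = \left(i \sqrt{2534} - 427\right)^{2} = \left(-427 + i \sqrt{2534}\right)^{2}$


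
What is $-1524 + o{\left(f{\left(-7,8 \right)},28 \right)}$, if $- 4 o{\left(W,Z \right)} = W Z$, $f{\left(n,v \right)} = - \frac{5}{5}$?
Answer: $-1517$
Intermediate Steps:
$f{\left(n,v \right)} = -1$ ($f{\left(n,v \right)} = \left(-5\right) \frac{1}{5} = -1$)
$o{\left(W,Z \right)} = - \frac{W Z}{4}$
$-1524 + o{\left(f{\left(-7,8 \right)},28 \right)} = -1524 - \left(- \frac{1}{4}\right) 28 = -1524 + 7 = -1517$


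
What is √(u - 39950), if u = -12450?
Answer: 20*I*√131 ≈ 228.91*I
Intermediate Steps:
√(u - 39950) = √(-12450 - 39950) = √(-52400) = 20*I*√131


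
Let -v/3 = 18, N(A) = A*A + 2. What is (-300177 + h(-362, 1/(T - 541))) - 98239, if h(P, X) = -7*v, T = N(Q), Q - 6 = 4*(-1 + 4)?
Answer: -398038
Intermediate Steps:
Q = 18 (Q = 6 + 4*(-1 + 4) = 6 + 4*3 = 6 + 12 = 18)
N(A) = 2 + A**2 (N(A) = A**2 + 2 = 2 + A**2)
v = -54 (v = -3*18 = -54)
T = 326 (T = 2 + 18**2 = 2 + 324 = 326)
h(P, X) = 378 (h(P, X) = -7*(-54) = 378)
(-300177 + h(-362, 1/(T - 541))) - 98239 = (-300177 + 378) - 98239 = -299799 - 98239 = -398038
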